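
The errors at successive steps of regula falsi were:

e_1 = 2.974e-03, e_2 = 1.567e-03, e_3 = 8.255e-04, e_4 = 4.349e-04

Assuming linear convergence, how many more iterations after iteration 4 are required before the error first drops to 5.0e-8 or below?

15

Rate ρ ≈ e_4/e_3 = 4.349e-04/8.255e-04 = 0.5268.
After j more steps, e_{4+j} ≈ 4.349e-04·ρ^j; need ρ^j ≤ 5.0e-8/4.349e-04 = 0.000114969.
j ≥ ln(0.000114969)/ln(0.5268) = -9.0708/-0.64093 = 14.153.
So 15 more iterations are needed.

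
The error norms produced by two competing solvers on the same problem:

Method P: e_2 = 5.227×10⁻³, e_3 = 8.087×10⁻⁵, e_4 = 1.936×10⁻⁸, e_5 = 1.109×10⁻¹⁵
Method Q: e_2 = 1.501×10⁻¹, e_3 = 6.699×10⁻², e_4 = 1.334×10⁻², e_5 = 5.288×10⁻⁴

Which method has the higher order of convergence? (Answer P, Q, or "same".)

same

Method P: p ≈ ln(1.109×10⁻¹⁵/1.936×10⁻⁸)/ln(1.936×10⁻⁸/8.087×10⁻⁵) ≈ 2.00.
Method Q: p ≈ ln(5.288×10⁻⁴/1.334×10⁻²)/ln(1.334×10⁻²/6.699×10⁻²) ≈ 2.00.
Both orders ≈ 2.0 — effectively the same.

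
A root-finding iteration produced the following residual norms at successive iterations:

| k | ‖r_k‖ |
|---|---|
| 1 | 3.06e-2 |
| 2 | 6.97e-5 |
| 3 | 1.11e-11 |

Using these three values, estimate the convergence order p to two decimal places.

p ≈ ln(‖r_3‖/‖r_2‖) / ln(‖r_2‖/‖r_1‖)
  = ln(1.11e-11/6.97e-5) / ln(6.97e-5/3.06e-2)
  = ln(1.59254e-07) / ln(0.00227778)
  = -15.65277 / -6.08455 ≈ 2.57254

2.57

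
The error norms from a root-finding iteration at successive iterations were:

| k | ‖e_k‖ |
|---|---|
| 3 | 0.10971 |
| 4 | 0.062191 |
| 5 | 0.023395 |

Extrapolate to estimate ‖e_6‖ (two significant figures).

First estimate the order: p ≈ ln(‖e_5‖/‖e_4‖) / ln(‖e_4‖/‖e_3‖) = ln(0.023395/0.062191)/ln(0.062191/0.10971) = ln(0.37618)/ln(0.566867) ≈ 1.7224.
Then ‖e_6‖ ≈ ‖e_5‖·(‖e_5‖/‖e_4‖)^p = 0.023395·(0.37618)^1.7224 = 0.023395·0.185636 ≈ 0.004343.

4.3e-3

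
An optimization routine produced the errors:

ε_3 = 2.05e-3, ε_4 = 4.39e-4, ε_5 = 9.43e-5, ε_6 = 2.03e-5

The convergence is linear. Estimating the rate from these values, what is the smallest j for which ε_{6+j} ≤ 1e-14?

Rate ρ ≈ ε_6/ε_5 = 2.03e-5/9.43e-5 = 0.2153.
After j more steps, ε_{6+j} ≈ 2.03e-5·ρ^j; need ρ^j ≤ 1e-14/2.03e-5 = 4.92611e-10.
j ≥ ln(4.92611e-10)/ln(0.2153) = -21.4313/-1.53572 = 13.955.
So 14 more iterations are needed.

14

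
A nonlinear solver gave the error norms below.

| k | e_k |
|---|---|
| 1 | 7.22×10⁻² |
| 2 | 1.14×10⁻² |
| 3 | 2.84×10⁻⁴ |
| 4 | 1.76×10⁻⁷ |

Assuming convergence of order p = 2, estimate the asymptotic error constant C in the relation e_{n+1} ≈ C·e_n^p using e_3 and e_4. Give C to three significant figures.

2.18

C ≈ e_4 / e_3^2
  = 1.76×10⁻⁷ / (2.84×10⁻⁴)^2
  = 1.76×10⁻⁷ / 8.0656e-08 ≈ 2.1821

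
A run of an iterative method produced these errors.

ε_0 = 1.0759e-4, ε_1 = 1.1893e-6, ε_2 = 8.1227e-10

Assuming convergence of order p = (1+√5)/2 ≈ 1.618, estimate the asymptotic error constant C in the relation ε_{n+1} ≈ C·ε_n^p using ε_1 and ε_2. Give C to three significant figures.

3.13

C ≈ ε_2 / ε_1^1.618
  = 8.1227e-10 / (1.1893e-6)^1.618
  = 8.1227e-10 / 2.59311e-10 ≈ 3.1324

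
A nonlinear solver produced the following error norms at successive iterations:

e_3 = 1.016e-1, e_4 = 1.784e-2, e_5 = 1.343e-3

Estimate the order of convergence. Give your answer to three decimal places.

p ≈ ln(e_5/e_4) / ln(e_4/e_3)
  = ln(1.343e-3/1.784e-2) / ln(1.784e-2/1.016e-1)
  = ln(0.0752803) / ln(0.175591)
  = -2.586537 / -1.739598 ≈ 1.486859

1.487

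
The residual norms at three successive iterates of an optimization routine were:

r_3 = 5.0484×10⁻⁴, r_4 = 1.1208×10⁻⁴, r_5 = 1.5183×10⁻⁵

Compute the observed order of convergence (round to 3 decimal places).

1.328

p ≈ ln(r_5/r_4) / ln(r_4/r_3)
  = ln(1.5183×10⁻⁵/1.1208×10⁻⁴) / ln(1.1208×10⁻⁴/5.0484×10⁻⁴)
  = ln(0.135466) / ln(0.222011)
  = -1.999035 / -1.505028 ≈ 1.328238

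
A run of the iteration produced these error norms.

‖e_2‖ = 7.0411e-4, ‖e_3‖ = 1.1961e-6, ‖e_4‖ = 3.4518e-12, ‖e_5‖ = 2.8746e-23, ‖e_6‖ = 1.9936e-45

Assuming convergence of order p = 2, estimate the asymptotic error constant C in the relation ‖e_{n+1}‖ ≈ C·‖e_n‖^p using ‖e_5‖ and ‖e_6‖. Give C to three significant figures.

2.41

C ≈ ‖e_6‖ / ‖e_5‖^2
  = 1.9936e-45 / (2.8746e-23)^2
  = 1.9936e-45 / 8.26333e-46 ≈ 2.4126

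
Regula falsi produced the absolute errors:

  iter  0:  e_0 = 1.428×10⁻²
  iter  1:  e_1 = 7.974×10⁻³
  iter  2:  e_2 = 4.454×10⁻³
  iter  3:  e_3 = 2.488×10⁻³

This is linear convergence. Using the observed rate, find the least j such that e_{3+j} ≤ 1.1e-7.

Rate ρ ≈ e_3/e_2 = 2.488×10⁻³/4.454×10⁻³ = 0.5586.
After j more steps, e_{3+j} ≈ 2.488×10⁻³·ρ^j; need ρ^j ≤ 1.1e-7/2.488×10⁻³ = 4.42122e-05.
j ≥ ln(4.42122e-05)/ln(0.5586) = -10.0265/-0.58232 = 17.218.
So 18 more iterations are needed.

18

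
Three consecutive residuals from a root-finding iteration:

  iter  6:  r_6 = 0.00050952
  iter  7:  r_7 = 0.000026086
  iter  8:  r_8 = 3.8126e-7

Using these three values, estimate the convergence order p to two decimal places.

p ≈ ln(r_8/r_7) / ln(r_7/r_6)
  = ln(3.8126e-7/0.000026086) / ln(0.000026086/0.00050952)
  = ln(0.0146155) / ln(0.0511972)
  = -4.22567 / -2.97207 ≈ 1.42179

1.42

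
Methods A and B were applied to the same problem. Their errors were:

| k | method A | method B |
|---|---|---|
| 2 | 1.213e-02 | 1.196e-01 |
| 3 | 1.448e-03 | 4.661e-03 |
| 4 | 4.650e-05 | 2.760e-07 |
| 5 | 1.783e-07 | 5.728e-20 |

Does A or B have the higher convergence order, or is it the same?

B

Method A: p ≈ ln(1.783e-07/4.650e-05)/ln(4.650e-05/1.448e-03) ≈ 1.62.
Method B: p ≈ ln(5.728e-20/2.760e-07)/ln(2.760e-07/4.661e-03) ≈ 3.00.
Method B has the higher order (≈3.0 vs ≈1.6).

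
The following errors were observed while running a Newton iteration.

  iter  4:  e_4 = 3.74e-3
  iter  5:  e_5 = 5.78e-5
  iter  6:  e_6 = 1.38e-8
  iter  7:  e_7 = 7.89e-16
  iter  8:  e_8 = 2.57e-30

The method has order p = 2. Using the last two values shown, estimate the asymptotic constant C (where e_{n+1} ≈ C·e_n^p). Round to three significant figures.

4.13

C ≈ e_8 / e_7^2
  = 2.57e-30 / (7.89e-16)^2
  = 2.57e-30 / 6.22521e-31 ≈ 4.1284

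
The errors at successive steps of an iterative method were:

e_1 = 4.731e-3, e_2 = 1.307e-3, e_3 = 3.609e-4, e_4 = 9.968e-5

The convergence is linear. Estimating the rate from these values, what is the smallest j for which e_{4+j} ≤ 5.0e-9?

8

Rate ρ ≈ e_4/e_3 = 9.968e-5/3.609e-4 = 0.2762.
After j more steps, e_{4+j} ≈ 9.968e-5·ρ^j; need ρ^j ≤ 5.0e-9/9.968e-5 = 5.01605e-05.
j ≥ ln(5.01605e-05)/ln(0.2762) = -9.9003/-1.28663 = 7.695.
So 8 more iterations are needed.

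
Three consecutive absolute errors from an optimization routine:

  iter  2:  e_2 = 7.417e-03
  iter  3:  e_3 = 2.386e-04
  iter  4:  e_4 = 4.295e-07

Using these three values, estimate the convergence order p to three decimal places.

1.839

p ≈ ln(e_4/e_3) / ln(e_3/e_2)
  = ln(4.295e-07/2.386e-04) / ln(2.386e-04/7.417e-03)
  = ln(0.00180008) / ln(0.0321693)
  = -6.319924 / -3.436743 ≈ 1.838928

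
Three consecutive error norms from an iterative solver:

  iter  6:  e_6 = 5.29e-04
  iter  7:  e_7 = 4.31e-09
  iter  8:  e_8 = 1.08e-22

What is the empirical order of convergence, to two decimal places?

2.67

p ≈ ln(e_8/e_7) / ln(e_7/e_6)
  = ln(1.08e-22/4.31e-09) / ln(4.31e-09/5.29e-04)
  = ln(2.5058e-14) / ln(8.14745e-06)
  = -31.31758 / -11.71781 ≈ 2.67265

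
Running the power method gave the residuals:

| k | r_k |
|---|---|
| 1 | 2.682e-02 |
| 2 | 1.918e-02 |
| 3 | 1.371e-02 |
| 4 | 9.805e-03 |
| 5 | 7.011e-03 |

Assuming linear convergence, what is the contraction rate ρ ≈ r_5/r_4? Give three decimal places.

ρ ≈ r_5/r_4 = 7.011e-03/9.805e-03 = 0.71504

0.715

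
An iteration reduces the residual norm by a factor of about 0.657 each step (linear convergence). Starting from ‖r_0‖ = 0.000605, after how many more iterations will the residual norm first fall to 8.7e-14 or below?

After k steps, ‖r_k‖ ≈ 0.000605·0.657^k.
Need 0.657^k ≤ 8.7e-14/0.000605 = 1.43802e-10.
k ≥ ln(1.43802e-10)/ln(0.657) = -22.6626/-0.42007 = 53.950.
Smallest integer k = 54.

54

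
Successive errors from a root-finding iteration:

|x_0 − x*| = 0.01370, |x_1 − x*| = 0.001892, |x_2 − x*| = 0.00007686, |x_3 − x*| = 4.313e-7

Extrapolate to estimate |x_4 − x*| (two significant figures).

9.8e-11

First estimate the order: p ≈ ln(|x_3 − x*|/|x_2 − x*|) / ln(|x_2 − x*|/|x_1 − x*|) = ln(4.313e-7/0.00007686)/ln(0.00007686/0.001892) = ln(0.0056115)/ln(0.0406237) ≈ 1.6179.
Then |x_4 − x*| ≈ |x_3 − x*|·(|x_3 − x*|/|x_2 − x*|)^p = 4.313e-7·(0.0056115)^1.6179 = 4.313e-7·0.000228158 ≈ 9.84e-11.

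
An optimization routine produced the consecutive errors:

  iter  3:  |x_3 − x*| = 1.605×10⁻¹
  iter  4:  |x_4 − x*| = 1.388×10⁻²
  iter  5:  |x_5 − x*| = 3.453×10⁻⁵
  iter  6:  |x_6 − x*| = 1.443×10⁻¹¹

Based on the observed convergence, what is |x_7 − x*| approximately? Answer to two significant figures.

First estimate the order: p ≈ ln(|x_6 − x*|/|x_5 − x*|) / ln(|x_5 − x*|/|x_4 − x*|) = ln(1.443×10⁻¹¹/3.453×10⁻⁵)/ln(3.453×10⁻⁵/1.388×10⁻²) = ln(4.17897e-07)/ln(0.00248775) ≈ 2.4495.
Then |x_7 − x*| ≈ |x_6 − x*|·(|x_6 − x*|/|x_5 − x*|)^p = 1.443×10⁻¹¹·(4.17897e-07)^2.4495 = 1.443×10⁻¹¹·2.37033e-16 ≈ 3.42e-27.

3.4e-27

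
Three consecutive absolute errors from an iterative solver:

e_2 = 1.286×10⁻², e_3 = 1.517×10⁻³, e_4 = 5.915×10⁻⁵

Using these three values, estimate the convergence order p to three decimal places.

1.518

p ≈ ln(e_4/e_3) / ln(e_3/e_2)
  = ln(5.915×10⁻⁵/1.517×10⁻³) / ln(1.517×10⁻³/1.286×10⁻²)
  = ln(0.0389914) / ln(0.117963)
  = -3.244414 / -2.137384 ≈ 1.517937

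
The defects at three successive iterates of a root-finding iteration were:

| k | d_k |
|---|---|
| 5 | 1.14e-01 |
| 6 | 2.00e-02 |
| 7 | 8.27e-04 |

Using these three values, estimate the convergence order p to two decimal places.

1.83

p ≈ ln(d_7/d_6) / ln(d_6/d_5)
  = ln(8.27e-04/2.00e-02) / ln(2.00e-02/1.14e-01)
  = ln(0.04135) / ln(0.175439)
  = -3.18568 / -1.74046 ≈ 1.83037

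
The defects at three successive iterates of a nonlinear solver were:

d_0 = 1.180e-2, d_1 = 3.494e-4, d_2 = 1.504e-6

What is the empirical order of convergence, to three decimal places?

p ≈ ln(d_2/d_1) / ln(d_1/d_0)
  = ln(1.504e-6/3.494e-4) / ln(3.494e-4/1.180e-2)
  = ln(0.00430452) / ln(0.0296102)
  = -5.448090 / -3.519636 ≈ 1.547913

1.548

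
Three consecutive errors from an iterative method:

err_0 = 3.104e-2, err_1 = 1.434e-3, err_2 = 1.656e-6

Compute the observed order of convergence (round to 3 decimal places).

2.200

p ≈ ln(err_2/err_1) / ln(err_1/err_0)
  = ln(1.656e-6/1.434e-3) / ln(1.434e-3/3.104e-2)
  = ln(0.00115481) / ln(0.0461985)
  = -6.763819 / -3.074808 ≈ 2.199753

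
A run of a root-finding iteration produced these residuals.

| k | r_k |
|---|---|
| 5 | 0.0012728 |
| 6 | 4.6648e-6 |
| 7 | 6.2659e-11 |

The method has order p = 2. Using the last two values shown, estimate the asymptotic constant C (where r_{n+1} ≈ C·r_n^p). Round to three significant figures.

2.88

C ≈ r_7 / r_6^2
  = 6.2659e-11 / (4.6648e-6)^2
  = 6.2659e-11 / 2.17604e-11 ≈ 2.8795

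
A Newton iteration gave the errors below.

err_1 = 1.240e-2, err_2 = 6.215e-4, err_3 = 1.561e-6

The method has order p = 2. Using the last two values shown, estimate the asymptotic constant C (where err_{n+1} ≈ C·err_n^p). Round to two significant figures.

C ≈ err_3 / err_2^2
  = 1.561e-6 / (6.215e-4)^2
  = 1.561e-6 / 3.86262e-07 ≈ 4.0413

4.0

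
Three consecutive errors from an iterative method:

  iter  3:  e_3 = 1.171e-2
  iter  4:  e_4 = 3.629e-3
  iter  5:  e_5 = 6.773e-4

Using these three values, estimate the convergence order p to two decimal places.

p ≈ ln(e_5/e_4) / ln(e_4/e_3)
  = ln(6.773e-4/3.629e-3) / ln(3.629e-3/1.171e-2)
  = ln(0.186635) / ln(0.309906)
  = -1.67860 / -1.17149 ≈ 1.43288

1.43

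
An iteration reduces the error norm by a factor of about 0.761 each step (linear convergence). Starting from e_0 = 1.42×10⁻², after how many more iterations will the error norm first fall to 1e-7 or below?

After k steps, e_k ≈ 1.42×10⁻²·0.761^k.
Need 0.761^k ≤ 1e-7/1.42×10⁻² = 7.04225e-06.
k ≥ ln(7.04225e-06)/ln(0.761) = -11.8636/-0.27312 = 43.437.
Smallest integer k = 44.

44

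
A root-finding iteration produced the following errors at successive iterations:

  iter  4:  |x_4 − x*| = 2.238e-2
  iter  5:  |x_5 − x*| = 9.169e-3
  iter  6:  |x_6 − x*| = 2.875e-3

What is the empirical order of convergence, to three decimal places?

1.300

p ≈ ln(|x_6 − x*|/|x_5 − x*|) / ln(|x_5 − x*|/|x_4 − x*|)
  = ln(2.875e-3/9.169e-3) / ln(9.169e-3/2.238e-2)
  = ln(0.313557) / ln(0.409696)
  = -1.159774 / -0.892340 ≈ 1.299700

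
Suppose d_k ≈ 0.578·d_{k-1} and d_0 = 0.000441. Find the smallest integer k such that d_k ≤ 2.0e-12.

After k steps, d_k ≈ 0.000441·0.578^k.
Need 0.578^k ≤ 2.0e-12/0.000441 = 4.53515e-09.
k ≥ ln(4.53515e-09)/ln(0.578) = -19.2114/-0.54818 = 35.046.
Smallest integer k = 36.

36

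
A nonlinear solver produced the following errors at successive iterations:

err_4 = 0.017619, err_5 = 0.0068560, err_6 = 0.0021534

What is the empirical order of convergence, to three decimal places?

p ≈ ln(err_6/err_5) / ln(err_5/err_4)
  = ln(0.0021534/0.0068560) / ln(0.0068560/0.017619)
  = ln(0.31409) / ln(0.389125)
  = -1.158076 / -0.943855 ≈ 1.226964

1.227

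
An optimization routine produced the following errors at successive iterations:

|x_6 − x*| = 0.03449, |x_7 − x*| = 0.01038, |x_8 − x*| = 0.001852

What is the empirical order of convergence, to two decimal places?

1.44

p ≈ ln(|x_8 − x*|/|x_7 − x*|) / ln(|x_7 − x*|/|x_6 − x*|)
  = ln(0.001852/0.01038) / ln(0.01038/0.03449)
  = ln(0.17842) / ln(0.300957)
  = -1.72361 / -1.20079 ≈ 1.43540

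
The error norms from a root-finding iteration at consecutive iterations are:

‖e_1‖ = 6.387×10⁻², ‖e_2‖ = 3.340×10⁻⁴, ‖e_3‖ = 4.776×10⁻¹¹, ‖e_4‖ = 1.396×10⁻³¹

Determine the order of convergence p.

3

Consecutive ratios: ‖e_4‖/‖e_3‖ = 1.396×10⁻³¹/4.776×10⁻¹¹ = 2.92295e-21, ‖e_3‖/‖e_2‖ = 4.776×10⁻¹¹/3.340×10⁻⁴ = 1.42994e-07.
p ≈ ln(2.92295e-21)/ln(1.42994e-07) = -47.2817/-15.7605 ≈ 3.00.
So the convergence is cubic (order 3).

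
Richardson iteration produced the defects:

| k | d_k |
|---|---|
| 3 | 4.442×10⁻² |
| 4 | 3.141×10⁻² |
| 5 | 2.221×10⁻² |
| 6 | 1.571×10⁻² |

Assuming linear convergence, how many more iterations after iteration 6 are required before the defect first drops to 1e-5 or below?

22

Rate ρ ≈ d_6/d_5 = 1.571×10⁻²/2.221×10⁻² = 0.7073.
After j more steps, d_{6+j} ≈ 1.571×10⁻²·ρ^j; need ρ^j ≤ 1e-5/1.571×10⁻² = 0.000636537.
j ≥ ln(0.000636537)/ln(0.7073) = -7.3595/-0.34630 = 21.252.
So 22 more iterations are needed.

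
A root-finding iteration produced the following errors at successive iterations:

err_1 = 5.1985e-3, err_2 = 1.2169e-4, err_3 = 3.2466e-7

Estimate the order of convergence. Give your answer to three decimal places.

1.578

p ≈ ln(err_3/err_2) / ln(err_2/err_1)
  = ln(3.2466e-7/1.2169e-4) / ln(1.2169e-4/5.1985e-3)
  = ln(0.00266793) / ln(0.0234087)
  = -5.926452 / -3.754648 ≈ 1.578431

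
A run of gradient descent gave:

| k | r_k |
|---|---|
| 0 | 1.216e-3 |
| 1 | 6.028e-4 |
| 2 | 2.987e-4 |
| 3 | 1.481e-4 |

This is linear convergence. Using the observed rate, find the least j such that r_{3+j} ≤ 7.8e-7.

Rate ρ ≈ r_3/r_2 = 1.481e-4/2.987e-4 = 0.4958.
After j more steps, r_{3+j} ≈ 1.481e-4·ρ^j; need ρ^j ≤ 7.8e-7/1.481e-4 = 0.00526671.
j ≥ ln(0.00526671)/ln(0.4958) = -5.2463/-0.70158 = 7.478.
So 8 more iterations are needed.

8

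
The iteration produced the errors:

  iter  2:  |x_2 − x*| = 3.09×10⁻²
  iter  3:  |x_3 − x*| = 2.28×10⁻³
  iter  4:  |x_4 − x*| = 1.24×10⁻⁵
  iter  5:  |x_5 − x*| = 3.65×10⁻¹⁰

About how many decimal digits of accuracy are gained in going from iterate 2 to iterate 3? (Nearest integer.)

1

Digits gained ≈ log₁₀(|x_2 − x*|/|x_3 − x*|) = log₁₀(3.09×10⁻²/2.28×10⁻³) = log₁₀(13.5526) ≈ 1.132.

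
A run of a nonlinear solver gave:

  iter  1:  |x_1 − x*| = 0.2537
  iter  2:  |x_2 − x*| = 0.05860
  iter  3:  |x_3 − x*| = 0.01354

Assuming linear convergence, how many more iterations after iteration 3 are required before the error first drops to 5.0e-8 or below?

Rate ρ ≈ |x_3 − x*|/|x_2 − x*| = 0.01354/0.05860 = 0.2311.
After j more steps, |x_{3+j} − x*| ≈ 0.01354·ρ^j; need ρ^j ≤ 5.0e-8/0.01354 = 3.69276e-06.
j ≥ ln(3.69276e-06)/ln(0.2311) = -12.5091/-1.46490 = 8.539.
So 9 more iterations are needed.

9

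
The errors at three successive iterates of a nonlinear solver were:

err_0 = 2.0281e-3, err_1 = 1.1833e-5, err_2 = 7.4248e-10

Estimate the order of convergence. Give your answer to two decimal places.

1.88

p ≈ ln(err_2/err_1) / ln(err_1/err_0)
  = ln(7.4248e-10/1.1833e-5) / ln(1.1833e-5/2.0281e-3)
  = ln(6.27466e-05) / ln(0.00583452)
  = -9.67641 / -5.14396 ≈ 1.88112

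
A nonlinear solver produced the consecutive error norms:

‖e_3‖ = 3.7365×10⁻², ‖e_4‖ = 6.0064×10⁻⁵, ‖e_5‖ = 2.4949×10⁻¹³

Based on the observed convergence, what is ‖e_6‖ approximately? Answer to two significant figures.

1.8e-38

First estimate the order: p ≈ ln(‖e_5‖/‖e_4‖) / ln(‖e_4‖/‖e_3‖) = ln(2.4949×10⁻¹³/6.0064×10⁻⁵)/ln(6.0064×10⁻⁵/3.7365×10⁻²) = ln(4.15374e-09)/ln(0.00160749) ≈ 3.0000.
Then ‖e_6‖ ≈ ‖e_5‖·(‖e_5‖/‖e_4‖)^p = 2.4949×10⁻¹³·(4.15374e-09)^3.0000 = 2.4949×10⁻¹³·7.16668e-26 ≈ 1.788e-38.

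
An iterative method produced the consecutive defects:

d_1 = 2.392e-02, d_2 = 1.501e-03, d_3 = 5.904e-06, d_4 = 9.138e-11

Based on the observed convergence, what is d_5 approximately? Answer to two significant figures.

2.2e-20

First estimate the order: p ≈ ln(d_4/d_3) / ln(d_3/d_2) = ln(9.138e-11/5.904e-06)/ln(5.904e-06/1.501e-03) = ln(1.54776e-05)/ln(0.00393338) ≈ 1.9999.
Then d_5 ≈ d_4·(d_4/d_3)^p = 9.138e-11·(1.54776e-05)^1.9999 = 9.138e-11·2.39822e-10 ≈ 2.191e-20.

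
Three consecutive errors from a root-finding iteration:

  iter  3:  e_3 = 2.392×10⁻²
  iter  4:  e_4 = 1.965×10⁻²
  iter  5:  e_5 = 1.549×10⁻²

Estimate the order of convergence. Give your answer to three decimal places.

1.210

p ≈ ln(e_5/e_4) / ln(e_4/e_3)
  = ln(1.549×10⁻²/1.965×10⁻²) / ln(1.965×10⁻²/2.392×10⁻²)
  = ln(0.788295) / ln(0.821488)
  = -0.237883 / -0.196638 ≈ 1.209751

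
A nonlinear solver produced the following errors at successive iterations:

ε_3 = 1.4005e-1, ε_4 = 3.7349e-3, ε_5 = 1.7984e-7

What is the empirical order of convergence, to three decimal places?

2.743

p ≈ ln(ε_5/ε_4) / ln(ε_4/ε_3)
  = ln(1.7984e-7/3.7349e-3) / ln(3.7349e-3/1.4005e-1)
  = ln(4.81512e-05) / ln(0.0266683)
  = -9.941164 / -3.624280 ≈ 2.742935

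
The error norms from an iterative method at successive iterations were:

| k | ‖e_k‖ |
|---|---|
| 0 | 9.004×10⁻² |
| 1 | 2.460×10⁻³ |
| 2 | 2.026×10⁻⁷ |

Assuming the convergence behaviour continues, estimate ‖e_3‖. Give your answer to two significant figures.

First estimate the order: p ≈ ln(‖e_2‖/‖e_1‖) / ln(‖e_1‖/‖e_0‖) = ln(2.026×10⁻⁷/2.460×10⁻³)/ln(2.460×10⁻³/9.004×10⁻²) = ln(8.23577e-05)/ln(0.0273212) ≈ 2.6123.
Then ‖e_3‖ ≈ ‖e_2‖·(‖e_2‖/‖e_1‖)^p = 2.026×10⁻⁷·(8.23577e-05)^2.6123 = 2.026×10⁻⁷·2.14089e-11 ≈ 4.337e-18.

4.3e-18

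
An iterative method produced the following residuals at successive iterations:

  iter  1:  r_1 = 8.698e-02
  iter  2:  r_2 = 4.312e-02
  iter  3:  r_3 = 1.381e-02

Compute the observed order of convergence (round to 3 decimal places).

p ≈ ln(r_3/r_2) / ln(r_2/r_1)
  = ln(1.381e-02/4.312e-02) / ln(4.312e-02/8.698e-02)
  = ln(0.320269) / ln(0.495746)
  = -1.138594 / -0.701692 ≈ 1.622641

1.623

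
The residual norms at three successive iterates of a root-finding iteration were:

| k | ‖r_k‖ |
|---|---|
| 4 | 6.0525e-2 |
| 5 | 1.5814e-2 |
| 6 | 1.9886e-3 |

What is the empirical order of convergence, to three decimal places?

p ≈ ln(‖r_6‖/‖r_5‖) / ln(‖r_5‖/‖r_4‖)
  = ln(1.9886e-3/1.5814e-2) / ln(1.5814e-2/6.0525e-2)
  = ln(0.125749) / ln(0.26128)
  = -2.073467 / -1.342163 ≈ 1.544870

1.545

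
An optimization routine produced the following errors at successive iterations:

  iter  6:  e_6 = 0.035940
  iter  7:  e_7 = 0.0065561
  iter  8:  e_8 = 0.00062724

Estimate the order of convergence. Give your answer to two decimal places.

1.38

p ≈ ln(e_8/e_7) / ln(e_7/e_6)
  = ln(0.00062724/0.0065561) / ln(0.0065561/0.035940)
  = ln(0.0956727) / ln(0.182418)
  = -2.34682 / -1.70145 ≈ 1.37931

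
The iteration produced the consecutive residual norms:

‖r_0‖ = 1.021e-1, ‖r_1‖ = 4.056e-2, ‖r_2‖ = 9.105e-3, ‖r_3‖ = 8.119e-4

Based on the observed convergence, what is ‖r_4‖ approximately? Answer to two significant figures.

1.6e-5

First estimate the order: p ≈ ln(‖r_3‖/‖r_2‖) / ln(‖r_2‖/‖r_1‖) = ln(8.119e-4/9.105e-3)/ln(9.105e-3/4.056e-2) = ln(0.0891708)/ln(0.224482) ≈ 1.6180.
Then ‖r_4‖ ≈ ‖r_3‖·(‖r_3‖/‖r_2‖)^p = 8.119e-4·(0.0891708)^1.6180 = 8.119e-4·0.0200198 ≈ 1.625e-05.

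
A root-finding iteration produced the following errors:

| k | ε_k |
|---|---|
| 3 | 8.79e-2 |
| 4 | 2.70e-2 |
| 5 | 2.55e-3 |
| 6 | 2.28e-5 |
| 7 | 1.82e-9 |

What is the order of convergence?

Consecutive ratios: ε_7/ε_6 = 1.82e-9/2.28e-5 = 7.98246e-05, ε_6/ε_5 = 2.28e-5/2.55e-3 = 0.00894118.
p ≈ ln(7.98246e-05)/ln(0.00894118) = -9.4357/-4.7171 ≈ 2.00.
So the convergence is quadratic (order 2).

2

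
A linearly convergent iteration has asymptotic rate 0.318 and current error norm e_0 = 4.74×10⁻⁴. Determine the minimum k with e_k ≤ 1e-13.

After k steps, e_k ≈ 4.74×10⁻⁴·0.318^k.
Need 0.318^k ≤ 1e-13/4.74×10⁻⁴ = 2.1097e-10.
k ≥ ln(2.1097e-10)/ln(0.318) = -22.2793/-1.14570 = 19.446.
Smallest integer k = 20.

20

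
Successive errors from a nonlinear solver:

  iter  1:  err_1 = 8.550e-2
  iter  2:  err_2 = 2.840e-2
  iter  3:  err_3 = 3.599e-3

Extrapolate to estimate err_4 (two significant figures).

First estimate the order: p ≈ ln(err_3/err_2) / ln(err_2/err_1) = ln(3.599e-3/2.840e-2)/ln(2.840e-2/8.550e-2) = ln(0.126725)/ln(0.332164) ≈ 1.8743.
Then err_4 ≈ err_3·(err_3/err_2)^p = 3.599e-3·(0.126725)^1.8743 = 3.599e-3·0.0208207 ≈ 7.493e-05.

7.5e-5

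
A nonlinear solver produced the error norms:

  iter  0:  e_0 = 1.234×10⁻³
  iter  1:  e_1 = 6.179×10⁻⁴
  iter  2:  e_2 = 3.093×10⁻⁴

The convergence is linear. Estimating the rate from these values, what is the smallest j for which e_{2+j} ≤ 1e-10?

Rate ρ ≈ e_2/e_1 = 3.093×10⁻⁴/6.179×10⁻⁴ = 0.5006.
After j more steps, e_{2+j} ≈ 3.093×10⁻⁴·ρ^j; need ρ^j ≤ 1e-10/3.093×10⁻⁴ = 3.23311e-07.
j ≥ ln(3.23311e-07)/ln(0.5006) = -14.9447/-0.69195 = 21.598.
So 22 more iterations are needed.

22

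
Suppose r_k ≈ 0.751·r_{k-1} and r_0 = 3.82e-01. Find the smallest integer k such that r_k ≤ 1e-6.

45

After k steps, r_k ≈ 3.82e-01·0.751^k.
Need 0.751^k ≤ 1e-6/3.82e-01 = 2.6178e-06.
k ≥ ln(2.6178e-06)/ln(0.751) = -12.8532/-0.28635 = 44.886.
Smallest integer k = 45.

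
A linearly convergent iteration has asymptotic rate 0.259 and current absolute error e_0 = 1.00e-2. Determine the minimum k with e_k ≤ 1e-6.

7

After k steps, e_k ≈ 1.00e-2·0.259^k.
Need 0.259^k ≤ 1e-6/1.00e-2 = 0.0001.
k ≥ ln(0.0001)/ln(0.259) = -9.2103/-1.35093 = 6.818.
Smallest integer k = 7.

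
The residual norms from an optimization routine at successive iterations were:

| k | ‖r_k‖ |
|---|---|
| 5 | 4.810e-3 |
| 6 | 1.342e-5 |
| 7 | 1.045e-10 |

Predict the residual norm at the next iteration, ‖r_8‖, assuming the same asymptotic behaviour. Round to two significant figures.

6.3e-21

First estimate the order: p ≈ ln(‖r_7‖/‖r_6‖) / ln(‖r_6‖/‖r_5‖) = ln(1.045e-10/1.342e-5)/ln(1.342e-5/4.810e-3) = ln(7.78689e-06)/ln(0.00279002) ≈ 1.9999.
Then ‖r_8‖ ≈ ‖r_7‖·(‖r_7‖/‖r_6‖)^p = 1.045e-10·(7.78689e-06)^1.9999 = 1.045e-10·6.0707e-11 ≈ 6.344e-21.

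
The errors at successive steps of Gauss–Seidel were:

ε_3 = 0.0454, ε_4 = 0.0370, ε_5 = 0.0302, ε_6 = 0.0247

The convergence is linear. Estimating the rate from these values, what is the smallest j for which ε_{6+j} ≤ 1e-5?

39

Rate ρ ≈ ε_6/ε_5 = 0.0247/0.0302 = 0.8179.
After j more steps, ε_{6+j} ≈ 0.0247·ρ^j; need ρ^j ≤ 1e-5/0.0247 = 0.000404858.
j ≥ ln(0.000404858)/ln(0.8179) = -7.8120/-0.20102 = 38.862.
So 39 more iterations are needed.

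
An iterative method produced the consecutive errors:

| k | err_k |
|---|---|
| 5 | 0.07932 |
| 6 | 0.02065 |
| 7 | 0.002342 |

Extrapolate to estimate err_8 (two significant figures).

6.9e-5

First estimate the order: p ≈ ln(err_7/err_6) / ln(err_6/err_5) = ln(0.002342/0.02065)/ln(0.02065/0.07932) = ln(0.113414)/ln(0.260338) ≈ 1.6174.
Then err_8 ≈ err_7·(err_7/err_6)^p = 0.002342·(0.113414)^1.6174 = 0.002342·0.0295813 ≈ 6.928e-05.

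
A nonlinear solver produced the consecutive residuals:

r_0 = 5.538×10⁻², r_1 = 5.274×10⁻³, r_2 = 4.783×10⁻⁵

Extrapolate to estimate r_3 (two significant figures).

First estimate the order: p ≈ ln(r_2/r_1) / ln(r_1/r_0) = ln(4.783×10⁻⁵/5.274×10⁻³)/ln(5.274×10⁻³/5.538×10⁻²) = ln(0.00906902)/ln(0.0952329) ≈ 2.0000.
Then r_3 ≈ r_2·(r_2/r_1)^p = 4.783×10⁻⁵·(0.00906902)^2.0000 = 4.783×10⁻⁵·8.22471e-05 ≈ 3.934e-09.

3.9e-9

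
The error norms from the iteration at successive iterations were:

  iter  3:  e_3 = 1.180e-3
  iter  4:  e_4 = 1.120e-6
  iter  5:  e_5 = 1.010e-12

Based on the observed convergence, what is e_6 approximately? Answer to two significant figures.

8.2e-25

First estimate the order: p ≈ ln(e_5/e_4) / ln(e_4/e_3) = ln(1.010e-12/1.120e-6)/ln(1.120e-6/1.180e-3) = ln(9.01786e-07)/ln(0.000949153) ≈ 1.9999.
Then e_6 ≈ e_5·(e_5/e_4)^p = 1.010e-12·(9.01786e-07)^1.9999 = 1.010e-12·8.14351e-13 ≈ 8.225e-25.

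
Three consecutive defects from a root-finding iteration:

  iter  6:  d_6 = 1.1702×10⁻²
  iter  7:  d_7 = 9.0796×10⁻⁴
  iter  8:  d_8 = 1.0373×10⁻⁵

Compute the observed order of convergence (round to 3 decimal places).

1.749

p ≈ ln(d_8/d_7) / ln(d_7/d_6)
  = ln(1.0373×10⁻⁵/9.0796×10⁻⁴) / ln(9.0796×10⁻⁴/1.1702×10⁻²)
  = ln(0.0114245) / ln(0.0775902)
  = -4.471995 / -2.556314 ≈ 1.749392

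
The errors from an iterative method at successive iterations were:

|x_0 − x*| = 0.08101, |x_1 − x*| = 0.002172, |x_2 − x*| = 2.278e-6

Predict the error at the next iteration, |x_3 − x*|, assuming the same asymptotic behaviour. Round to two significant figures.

5.1e-12

First estimate the order: p ≈ ln(|x_2 − x*|/|x_1 − x*|) / ln(|x_1 − x*|/|x_0 − x*|) = ln(2.278e-6/0.002172)/ln(0.002172/0.08101) = ln(0.0010488)/ln(0.0268115) ≈ 1.8956.
Then |x_3 − x*| ≈ |x_2 − x*|·(|x_2 − x*|/|x_1 − x*|)^p = 2.278e-6·(0.0010488)^1.8956 = 2.278e-6·2.25126e-06 ≈ 5.128e-12.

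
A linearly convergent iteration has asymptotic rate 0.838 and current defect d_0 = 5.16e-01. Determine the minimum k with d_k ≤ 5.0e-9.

105

After k steps, d_k ≈ 5.16e-01·0.838^k.
Need 0.838^k ≤ 5.0e-9/5.16e-01 = 9.68992e-09.
k ≥ ln(9.68992e-09)/ln(0.838) = -18.4522/-0.17674 = 104.403.
Smallest integer k = 105.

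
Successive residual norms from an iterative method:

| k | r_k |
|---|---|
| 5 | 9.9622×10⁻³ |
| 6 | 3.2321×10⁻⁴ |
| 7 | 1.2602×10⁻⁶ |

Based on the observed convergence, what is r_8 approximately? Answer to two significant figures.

1.6e-10

First estimate the order: p ≈ ln(r_7/r_6) / ln(r_6/r_5) = ln(1.2602×10⁻⁶/3.2321×10⁻⁴)/ln(3.2321×10⁻⁴/9.9622×10⁻³) = ln(0.00389901)/ln(0.0324436) ≈ 1.6180.
Then r_8 ≈ r_7·(r_7/r_6)^p = 1.2602×10⁻⁶·(0.00389901)^1.6180 = 1.2602×10⁻⁶·0.000126521 ≈ 1.594e-10.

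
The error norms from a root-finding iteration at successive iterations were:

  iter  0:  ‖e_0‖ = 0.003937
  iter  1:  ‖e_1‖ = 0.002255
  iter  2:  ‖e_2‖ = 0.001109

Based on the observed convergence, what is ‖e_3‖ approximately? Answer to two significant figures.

4.5e-4

First estimate the order: p ≈ ln(‖e_2‖/‖e_1‖) / ln(‖e_1‖/‖e_0‖) = ln(0.001109/0.002255)/ln(0.002255/0.003937) = ln(0.491796)/ln(0.572771) ≈ 1.2735.
Then ‖e_3‖ ≈ ‖e_2‖·(‖e_2‖/‖e_1‖)^p = 0.001109·(0.491796)^1.2735 = 0.001109·0.405031 ≈ 0.0004492.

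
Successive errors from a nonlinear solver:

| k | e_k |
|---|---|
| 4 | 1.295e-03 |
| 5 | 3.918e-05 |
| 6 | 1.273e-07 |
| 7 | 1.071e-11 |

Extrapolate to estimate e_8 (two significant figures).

2.3e-18

First estimate the order: p ≈ ln(e_7/e_6) / ln(e_6/e_5) = ln(1.071e-11/1.273e-07)/ln(1.273e-07/3.918e-05) = ln(8.4132e-05)/ln(0.00324911) ≈ 1.6377.
Then e_8 ≈ e_7·(e_7/e_6)^p = 1.071e-11·(8.4132e-05)^1.6377 = 1.071e-11·2.11987e-07 ≈ 2.27e-18.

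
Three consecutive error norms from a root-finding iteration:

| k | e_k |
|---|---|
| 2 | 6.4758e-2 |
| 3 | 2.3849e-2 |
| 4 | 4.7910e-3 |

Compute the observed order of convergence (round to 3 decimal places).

p ≈ ln(e_4/e_3) / ln(e_3/e_2)
  = ln(4.7910e-3/2.3849e-2) / ln(2.3849e-2/6.4758e-2)
  = ln(0.200889) / ln(0.368279)
  = -1.605003 / -0.998914 ≈ 1.606748

1.607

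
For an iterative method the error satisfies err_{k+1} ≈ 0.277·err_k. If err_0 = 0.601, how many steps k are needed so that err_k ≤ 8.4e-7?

After k steps, err_k ≈ 0.601·0.277^k.
Need 0.277^k ≤ 8.4e-7/0.601 = 1.39767e-06.
k ≥ ln(1.39767e-06)/ln(0.277) = -13.4807/-1.28374 = 10.501.
Smallest integer k = 11.

11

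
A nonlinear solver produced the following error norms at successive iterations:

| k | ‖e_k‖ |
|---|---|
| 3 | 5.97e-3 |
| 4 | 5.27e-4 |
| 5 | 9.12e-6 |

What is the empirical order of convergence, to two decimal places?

p ≈ ln(‖e_5‖/‖e_4‖) / ln(‖e_4‖/‖e_3‖)
  = ln(9.12e-6/5.27e-4) / ln(5.27e-4/5.97e-3)
  = ln(0.0173055) / ln(0.0882747)
  = -4.05673 / -2.42730 ≈ 1.67129

1.67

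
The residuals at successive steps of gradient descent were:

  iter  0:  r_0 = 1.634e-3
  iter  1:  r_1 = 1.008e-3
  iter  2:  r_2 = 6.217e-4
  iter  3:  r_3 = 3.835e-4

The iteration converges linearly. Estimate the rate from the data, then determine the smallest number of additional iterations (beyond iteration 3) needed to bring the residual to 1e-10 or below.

Rate ρ ≈ r_3/r_2 = 3.835e-4/6.217e-4 = 0.6169.
After j more steps, r_{3+j} ≈ 3.835e-4·ρ^j; need ρ^j ≤ 1e-10/3.835e-4 = 2.60756e-07.
j ≥ ln(2.60756e-07)/ln(0.6169) = -15.1597/-0.48305 = 31.383.
So 32 more iterations are needed.

32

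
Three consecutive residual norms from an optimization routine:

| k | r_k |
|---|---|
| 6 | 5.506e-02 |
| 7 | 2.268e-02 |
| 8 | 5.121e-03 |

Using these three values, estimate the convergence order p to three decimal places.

p ≈ ln(r_8/r_7) / ln(r_7/r_6)
  = ln(5.121e-03/2.268e-02) / ln(2.268e-02/5.506e-02)
  = ln(0.225794) / ln(0.411914)
  = -1.488132 / -0.886941 ≈ 1.677825

1.678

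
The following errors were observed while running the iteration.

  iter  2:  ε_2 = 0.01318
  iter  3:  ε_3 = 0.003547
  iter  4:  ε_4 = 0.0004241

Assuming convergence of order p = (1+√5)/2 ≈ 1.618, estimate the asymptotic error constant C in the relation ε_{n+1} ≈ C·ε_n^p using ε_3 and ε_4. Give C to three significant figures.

C ≈ ε_4 / ε_3^1.618
  = 0.0004241 / (0.003547)^1.618
  = 0.0004241 / 0.000108561 ≈ 3.9065

3.91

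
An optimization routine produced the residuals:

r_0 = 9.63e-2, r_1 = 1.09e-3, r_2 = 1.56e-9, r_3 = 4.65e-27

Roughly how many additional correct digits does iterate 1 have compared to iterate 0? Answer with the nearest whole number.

Digits gained ≈ log₁₀(r_0/r_1) = log₁₀(9.63e-2/1.09e-3) = log₁₀(88.3486) ≈ 1.946.

2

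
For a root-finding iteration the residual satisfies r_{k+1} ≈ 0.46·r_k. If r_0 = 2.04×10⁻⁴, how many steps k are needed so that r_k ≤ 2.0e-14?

After k steps, r_k ≈ 2.04×10⁻⁴·0.46^k.
Need 0.46^k ≤ 2.0e-14/2.04×10⁻⁴ = 9.80392e-11.
k ≥ ln(9.80392e-11)/ln(0.46) = -23.0457/-0.77653 = 29.678.
Smallest integer k = 30.

30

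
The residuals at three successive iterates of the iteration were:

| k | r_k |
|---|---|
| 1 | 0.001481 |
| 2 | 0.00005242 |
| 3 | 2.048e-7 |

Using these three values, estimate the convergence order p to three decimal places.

1.660

p ≈ ln(r_3/r_2) / ln(r_2/r_1)
  = ln(2.048e-7/0.00005242) / ln(0.00005242/0.001481)
  = ln(0.00390691) / ln(0.035395)
  = -5.545008 / -3.341185 ≈ 1.659593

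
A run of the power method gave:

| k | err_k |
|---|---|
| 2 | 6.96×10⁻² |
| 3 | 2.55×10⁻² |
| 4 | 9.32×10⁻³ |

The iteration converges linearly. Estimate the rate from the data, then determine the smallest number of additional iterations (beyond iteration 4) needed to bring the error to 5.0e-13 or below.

Rate ρ ≈ err_4/err_3 = 9.32×10⁻³/2.55×10⁻² = 0.3655.
After j more steps, err_{4+j} ≈ 9.32×10⁻³·ρ^j; need ρ^j ≤ 5.0e-13/9.32×10⁻³ = 5.36481e-11.
j ≥ ln(5.36481e-11)/ln(0.3655) = -23.6486/-1.00649 = 23.496.
So 24 more iterations are needed.

24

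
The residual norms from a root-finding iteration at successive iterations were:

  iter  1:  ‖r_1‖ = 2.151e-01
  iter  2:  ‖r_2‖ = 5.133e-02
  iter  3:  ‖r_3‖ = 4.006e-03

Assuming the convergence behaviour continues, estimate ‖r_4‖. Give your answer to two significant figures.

4.3e-5

First estimate the order: p ≈ ln(‖r_3‖/‖r_2‖) / ln(‖r_2‖/‖r_1‖) = ln(4.006e-03/5.133e-02)/ln(5.133e-02/2.151e-01) = ln(0.078044)/ln(0.238633) ≈ 1.7800.
Then ‖r_4‖ ≈ ‖r_3‖·(‖r_3‖/‖r_2‖)^p = 4.006e-03·(0.078044)^1.7800 = 4.006e-03·0.0106749 ≈ 4.276e-05.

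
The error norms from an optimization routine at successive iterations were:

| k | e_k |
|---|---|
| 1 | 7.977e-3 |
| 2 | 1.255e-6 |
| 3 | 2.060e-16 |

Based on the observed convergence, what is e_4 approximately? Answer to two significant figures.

First estimate the order: p ≈ ln(e_3/e_2) / ln(e_2/e_1) = ln(2.060e-16/1.255e-6)/ln(1.255e-6/7.977e-3) = ln(1.64143e-10)/ln(0.000157327) ≈ 2.5728.
Then e_4 ≈ e_3·(e_3/e_2)^p = 2.060e-16·(1.64143e-10)^2.5728 = 2.060e-16·6.69459e-26 ≈ 1.379e-41.

1.4e-41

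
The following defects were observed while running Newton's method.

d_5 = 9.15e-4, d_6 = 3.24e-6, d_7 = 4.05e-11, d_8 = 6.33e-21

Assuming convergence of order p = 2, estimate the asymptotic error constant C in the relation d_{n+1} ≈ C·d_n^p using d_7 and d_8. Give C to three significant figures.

C ≈ d_8 / d_7^2
  = 6.33e-21 / (4.05e-11)^2
  = 6.33e-21 / 1.64025e-21 ≈ 3.8592

3.86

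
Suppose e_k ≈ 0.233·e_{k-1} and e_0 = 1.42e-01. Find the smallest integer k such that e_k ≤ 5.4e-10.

After k steps, e_k ≈ 1.42e-01·0.233^k.
Need 0.233^k ≤ 5.4e-10/1.42e-01 = 3.80282e-09.
k ≥ ln(3.80282e-09)/ln(0.233) = -19.3875/-1.45672 = 13.309.
Smallest integer k = 14.

14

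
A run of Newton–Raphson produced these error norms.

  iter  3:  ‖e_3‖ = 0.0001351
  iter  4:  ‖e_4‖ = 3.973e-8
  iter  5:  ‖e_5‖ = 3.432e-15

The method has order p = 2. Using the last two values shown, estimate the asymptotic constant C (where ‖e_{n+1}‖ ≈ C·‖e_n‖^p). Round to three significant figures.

C ≈ ‖e_5‖ / ‖e_4‖^2
  = 3.432e-15 / (3.973e-8)^2
  = 3.432e-15 / 1.57847e-15 ≈ 2.1743

2.17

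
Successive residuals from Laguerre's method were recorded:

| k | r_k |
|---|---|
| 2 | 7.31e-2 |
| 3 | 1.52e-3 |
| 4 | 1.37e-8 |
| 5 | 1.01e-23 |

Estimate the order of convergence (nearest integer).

Consecutive ratios: r_5/r_4 = 1.01e-23/1.37e-8 = 7.37226e-16, r_4/r_3 = 1.37e-8/1.52e-3 = 9.01316e-06.
p ≈ ln(7.37226e-16)/ln(9.01316e-06) = -34.8436/-11.6168 ≈ 3.00.
So the convergence is cubic (order 3).

3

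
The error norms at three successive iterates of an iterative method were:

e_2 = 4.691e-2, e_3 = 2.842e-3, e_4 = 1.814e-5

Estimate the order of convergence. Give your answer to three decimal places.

1.803

p ≈ ln(e_4/e_3) / ln(e_3/e_2)
  = ln(1.814e-5/2.842e-3) / ln(2.842e-3/4.691e-2)
  = ln(0.00638283) / ln(0.0605841)
  = -5.054144 / -2.803723 ≈ 1.802655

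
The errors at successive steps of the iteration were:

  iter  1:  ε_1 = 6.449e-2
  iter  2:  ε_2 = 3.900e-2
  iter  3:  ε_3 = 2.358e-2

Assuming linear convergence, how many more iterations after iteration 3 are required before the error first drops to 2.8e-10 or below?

Rate ρ ≈ ε_3/ε_2 = 2.358e-2/3.900e-2 = 0.6046.
After j more steps, ε_{3+j} ≈ 2.358e-2·ρ^j; need ρ^j ≤ 2.8e-10/2.358e-2 = 1.18745e-08.
j ≥ ln(1.18745e-08)/ln(0.6046) = -18.2489/-0.50319 = 36.266.
So 37 more iterations are needed.

37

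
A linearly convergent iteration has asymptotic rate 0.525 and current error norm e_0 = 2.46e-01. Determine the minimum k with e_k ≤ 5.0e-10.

32

After k steps, e_k ≈ 2.46e-01·0.525^k.
Need 0.525^k ≤ 5.0e-10/2.46e-01 = 2.03252e-09.
k ≥ ln(2.03252e-09)/ln(0.525) = -20.0140/-0.64436 = 31.060.
Smallest integer k = 32.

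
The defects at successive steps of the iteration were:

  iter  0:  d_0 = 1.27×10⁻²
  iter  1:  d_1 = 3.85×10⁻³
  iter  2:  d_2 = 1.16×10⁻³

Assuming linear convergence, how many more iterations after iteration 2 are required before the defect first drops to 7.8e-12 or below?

Rate ρ ≈ d_2/d_1 = 1.16×10⁻³/3.85×10⁻³ = 0.3013.
After j more steps, d_{2+j} ≈ 1.16×10⁻³·ρ^j; need ρ^j ≤ 7.8e-12/1.16×10⁻³ = 6.72414e-09.
j ≥ ln(6.72414e-09)/ln(0.3013) = -18.8176/-1.19965 = 15.686.
So 16 more iterations are needed.

16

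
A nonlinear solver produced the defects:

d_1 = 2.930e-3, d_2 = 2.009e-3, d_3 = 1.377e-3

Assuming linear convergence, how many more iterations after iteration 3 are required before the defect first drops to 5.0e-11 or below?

Rate ρ ≈ d_3/d_2 = 1.377e-3/2.009e-3 = 0.6854.
After j more steps, d_{3+j} ≈ 1.377e-3·ρ^j; need ρ^j ≤ 5.0e-11/1.377e-3 = 3.63108e-08.
j ≥ ln(3.63108e-08)/ln(0.6854) = -17.1312/-0.37775 = 45.351.
So 46 more iterations are needed.

46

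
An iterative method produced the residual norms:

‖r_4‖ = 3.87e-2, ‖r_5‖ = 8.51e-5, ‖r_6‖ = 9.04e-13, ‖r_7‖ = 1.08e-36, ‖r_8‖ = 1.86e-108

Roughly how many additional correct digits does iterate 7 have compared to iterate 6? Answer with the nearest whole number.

Digits gained ≈ log₁₀(‖r_6‖/‖r_7‖) = log₁₀(9.04e-13/1.08e-36) = log₁₀(8.37037e+23) ≈ 23.923.

24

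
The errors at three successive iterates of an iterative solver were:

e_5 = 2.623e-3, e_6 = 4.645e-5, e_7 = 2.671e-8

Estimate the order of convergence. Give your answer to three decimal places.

p ≈ ln(e_7/e_6) / ln(e_6/e_5)
  = ln(2.671e-8/4.645e-5) / ln(4.645e-5/2.623e-3)
  = ln(0.000575027) / ln(0.0177087)
  = -7.461094 / -4.033699 ≈ 1.849690

1.850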